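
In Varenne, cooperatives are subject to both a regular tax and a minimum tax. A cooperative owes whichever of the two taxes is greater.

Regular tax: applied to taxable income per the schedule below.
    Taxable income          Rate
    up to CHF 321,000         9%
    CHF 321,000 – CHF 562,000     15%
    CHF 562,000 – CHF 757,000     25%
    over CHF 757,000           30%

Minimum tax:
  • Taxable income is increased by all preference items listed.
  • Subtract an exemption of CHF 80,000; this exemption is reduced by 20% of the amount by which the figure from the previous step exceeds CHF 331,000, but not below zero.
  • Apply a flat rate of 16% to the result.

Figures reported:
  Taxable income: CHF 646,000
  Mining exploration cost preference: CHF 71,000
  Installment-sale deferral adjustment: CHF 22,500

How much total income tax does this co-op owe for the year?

CHF 118,320

Minimum tax:
  Adjusted income: CHF 646,000 + CHF 71,000 + CHF 22,500 = CHF 739,500
  Exemption: 20% × (CHF 739,500 − CHF 331,000) = CHF 81,700 ≥ CHF 80,000, so the exemption is fully phased out
  Base: CHF 739,500 − CHF 0 = CHF 739,500
  CHF 739,500 × 16% = CHF 118,320

Regular tax:
  CHF 321,000 × 9% = CHF 28,890
  CHF 241,000 × 15% = CHF 36,150
  CHF 84,000 × 25% = CHF 21,000
  → CHF 86,040

CHF 118,320 > CHF 86,040, so the minimum tax is the binding amount.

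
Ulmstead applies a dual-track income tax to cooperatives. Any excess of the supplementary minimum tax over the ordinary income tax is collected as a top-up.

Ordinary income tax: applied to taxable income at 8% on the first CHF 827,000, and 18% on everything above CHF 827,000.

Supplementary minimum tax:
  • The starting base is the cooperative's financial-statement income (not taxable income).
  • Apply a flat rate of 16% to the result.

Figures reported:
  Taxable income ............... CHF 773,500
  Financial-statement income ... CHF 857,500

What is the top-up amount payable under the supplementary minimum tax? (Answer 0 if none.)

CHF 75,320

Supplementary minimum tax:
  Base (financial-statement income): CHF 857,500
  CHF 857,500 × 16% = CHF 137,200

Ordinary income tax:
  CHF 773,500 × 8% = CHF 61,880

Excess of supplementary minimum tax over ordinary income tax: CHF 137,200 − CHF 61,880 = CHF 75,320.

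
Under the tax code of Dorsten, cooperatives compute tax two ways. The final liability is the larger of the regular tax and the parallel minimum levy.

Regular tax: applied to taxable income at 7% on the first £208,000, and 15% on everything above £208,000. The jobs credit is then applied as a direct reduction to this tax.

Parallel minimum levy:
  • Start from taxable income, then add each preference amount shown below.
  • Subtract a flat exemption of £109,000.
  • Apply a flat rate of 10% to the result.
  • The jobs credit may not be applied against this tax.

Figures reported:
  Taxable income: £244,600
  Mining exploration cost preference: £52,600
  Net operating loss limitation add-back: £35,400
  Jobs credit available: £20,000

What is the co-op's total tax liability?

Parallel minimum levy:
  Adjusted income: £244,600 + £52,600 + £35,400 = £332,600
  Less exemption £109,000 → base £223,600
  £223,600 × 10% = £22,360

Regular tax:
  £208,000 × 7% = £14,560
  £36,600 × 15% = £5,490
  → £20,050
  Less jobs credit £20,000 → £50

£22,360 > £50, so the parallel minimum levy is the binding amount.

£22,360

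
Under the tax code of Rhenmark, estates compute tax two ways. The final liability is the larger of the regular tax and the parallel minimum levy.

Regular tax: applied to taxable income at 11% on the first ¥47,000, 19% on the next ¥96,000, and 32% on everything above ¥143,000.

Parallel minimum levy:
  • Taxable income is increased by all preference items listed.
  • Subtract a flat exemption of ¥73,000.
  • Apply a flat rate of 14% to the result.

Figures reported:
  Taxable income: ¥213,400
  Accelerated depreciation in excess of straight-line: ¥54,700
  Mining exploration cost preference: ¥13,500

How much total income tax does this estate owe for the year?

Regular tax:
  ¥47,000 × 11% = ¥5,170
  ¥96,000 × 19% = ¥18,240
  ¥70,400 × 32% = ¥22,528
  → ¥45,938

Parallel minimum levy:
  Adjusted income: ¥213,400 + ¥54,700 + ¥13,500 = ¥281,600
  Less exemption ¥73,000 → base ¥208,600
  ¥208,600 × 14% = ¥29,204

¥45,938 > ¥29,204, so the regular tax governs.

¥45,938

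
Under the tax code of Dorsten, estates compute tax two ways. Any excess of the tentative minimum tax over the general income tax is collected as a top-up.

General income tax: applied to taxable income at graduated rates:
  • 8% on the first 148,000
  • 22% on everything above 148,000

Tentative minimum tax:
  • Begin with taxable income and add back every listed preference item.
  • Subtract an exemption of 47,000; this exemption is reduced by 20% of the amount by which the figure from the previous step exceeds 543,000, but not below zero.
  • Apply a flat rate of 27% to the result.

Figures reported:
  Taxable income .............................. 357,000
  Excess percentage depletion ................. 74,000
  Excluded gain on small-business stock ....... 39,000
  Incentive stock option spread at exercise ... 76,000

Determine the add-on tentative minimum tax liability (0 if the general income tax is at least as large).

Tentative minimum tax:
  Adjusted income: 357,000 + 74,000 + 39,000 + 76,000 = 546,000
  Exemption: 47,000 − 20% × (546,000 − 543,000) = 47,000 − 600 = 46,400
  Base: 546,000 − 46,400 = 499,600
  499,600 × 27% = 134,892

General income tax:
  148,000 × 8% = 11,840
  209,000 × 22% = 45,980
  → 57,820

Excess of tentative minimum tax over general income tax: 134,892 − 57,820 = 77,072.

77,072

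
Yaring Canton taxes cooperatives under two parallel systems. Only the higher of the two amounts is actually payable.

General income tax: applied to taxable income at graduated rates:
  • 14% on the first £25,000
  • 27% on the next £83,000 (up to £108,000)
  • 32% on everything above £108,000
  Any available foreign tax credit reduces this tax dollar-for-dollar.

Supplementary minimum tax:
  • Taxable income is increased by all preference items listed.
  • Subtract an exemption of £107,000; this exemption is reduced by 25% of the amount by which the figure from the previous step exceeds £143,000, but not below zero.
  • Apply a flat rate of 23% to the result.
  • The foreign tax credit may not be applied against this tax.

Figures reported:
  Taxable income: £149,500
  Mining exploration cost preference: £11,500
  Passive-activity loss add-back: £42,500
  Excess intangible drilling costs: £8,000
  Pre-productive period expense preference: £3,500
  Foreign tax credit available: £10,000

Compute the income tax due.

£29,190

General income tax:
  £25,000 × 14% = £3,500
  £83,000 × 27% = £22,410
  £41,500 × 32% = £13,280
  → £39,190
  Less foreign tax credit £10,000 → £29,190

Supplementary minimum tax:
  Adjusted income: £149,500 + £11,500 + £42,500 + £8,000 + £3,500 = £215,000
  Exemption: £107,000 − 25% × (£215,000 − £143,000) = £107,000 − £18,000 = £89,000
  Base: £215,000 − £89,000 = £126,000
  £126,000 × 23% = £28,980

£29,190 > £28,980, so the general income tax governs.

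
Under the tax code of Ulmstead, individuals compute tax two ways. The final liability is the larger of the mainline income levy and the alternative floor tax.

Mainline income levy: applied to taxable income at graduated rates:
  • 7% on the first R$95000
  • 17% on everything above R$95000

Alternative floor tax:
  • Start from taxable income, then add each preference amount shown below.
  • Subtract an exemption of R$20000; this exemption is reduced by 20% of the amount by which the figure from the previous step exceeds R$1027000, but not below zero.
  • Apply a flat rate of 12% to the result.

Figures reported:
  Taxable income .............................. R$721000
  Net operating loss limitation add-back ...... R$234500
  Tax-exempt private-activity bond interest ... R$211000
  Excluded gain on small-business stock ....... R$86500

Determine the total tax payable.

Alternative floor tax:
  Adjusted income: R$721000 + R$234500 + R$211000 + R$86500 = R$1253000
  Exemption: 20% × (R$1253000 − R$1027000) = R$45200 ≥ R$20000, so the exemption is fully phased out
  Base: R$1253000 − R$0 = R$1253000
  R$1253000 × 12% = R$150360

Mainline income levy:
  R$95000 × 7% = R$6650
  R$626000 × 17% = R$106420
  → R$113070

R$150360 > R$113070, so the alternative floor tax is the binding amount.

R$150360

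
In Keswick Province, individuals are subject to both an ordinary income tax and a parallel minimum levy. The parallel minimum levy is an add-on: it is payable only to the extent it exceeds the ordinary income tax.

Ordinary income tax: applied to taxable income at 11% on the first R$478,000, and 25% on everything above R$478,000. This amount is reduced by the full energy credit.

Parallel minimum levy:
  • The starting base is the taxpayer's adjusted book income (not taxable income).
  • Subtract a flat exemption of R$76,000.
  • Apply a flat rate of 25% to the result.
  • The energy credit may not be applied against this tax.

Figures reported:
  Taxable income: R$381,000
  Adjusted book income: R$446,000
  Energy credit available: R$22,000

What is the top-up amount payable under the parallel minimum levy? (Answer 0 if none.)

R$72,590

Ordinary income tax:
  R$381,000 × 11% = R$41,910
  Less energy credit R$22,000 → R$19,910

Parallel minimum levy:
  Base (adjusted book income): R$446,000
  Less exemption R$76,000 → base R$370,000
  R$370,000 × 25% = R$92,500

Excess of parallel minimum levy over ordinary income tax: R$92,500 − R$19,910 = R$72,590.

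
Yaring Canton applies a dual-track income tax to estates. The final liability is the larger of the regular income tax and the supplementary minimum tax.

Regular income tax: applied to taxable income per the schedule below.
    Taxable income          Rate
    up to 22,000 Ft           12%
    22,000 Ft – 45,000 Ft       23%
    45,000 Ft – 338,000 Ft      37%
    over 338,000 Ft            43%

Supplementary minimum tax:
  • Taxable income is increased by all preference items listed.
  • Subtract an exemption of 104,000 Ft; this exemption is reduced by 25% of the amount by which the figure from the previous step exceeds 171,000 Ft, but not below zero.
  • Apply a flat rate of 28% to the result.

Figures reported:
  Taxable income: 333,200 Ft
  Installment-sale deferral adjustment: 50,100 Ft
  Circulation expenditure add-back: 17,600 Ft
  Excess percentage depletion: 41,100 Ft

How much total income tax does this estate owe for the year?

Regular income tax:
  22,000 Ft × 12% = 2,640 Ft
  23,000 Ft × 23% = 5,290 Ft
  288,200 Ft × 37% = 106,634 Ft
  → 114,564 Ft

Supplementary minimum tax:
  Adjusted income: 333,200 Ft + 50,100 Ft + 17,600 Ft + 41,100 Ft = 442,000 Ft
  Exemption: 104,000 Ft − 25% × (442,000 Ft − 171,000 Ft) = 104,000 Ft − 67,750 Ft = 36,250 Ft
  Base: 442,000 Ft − 36,250 Ft = 405,750 Ft
  405,750 Ft × 28% = 113,610 Ft

114,564 Ft > 113,610 Ft, so the regular income tax governs.

114,564 Ft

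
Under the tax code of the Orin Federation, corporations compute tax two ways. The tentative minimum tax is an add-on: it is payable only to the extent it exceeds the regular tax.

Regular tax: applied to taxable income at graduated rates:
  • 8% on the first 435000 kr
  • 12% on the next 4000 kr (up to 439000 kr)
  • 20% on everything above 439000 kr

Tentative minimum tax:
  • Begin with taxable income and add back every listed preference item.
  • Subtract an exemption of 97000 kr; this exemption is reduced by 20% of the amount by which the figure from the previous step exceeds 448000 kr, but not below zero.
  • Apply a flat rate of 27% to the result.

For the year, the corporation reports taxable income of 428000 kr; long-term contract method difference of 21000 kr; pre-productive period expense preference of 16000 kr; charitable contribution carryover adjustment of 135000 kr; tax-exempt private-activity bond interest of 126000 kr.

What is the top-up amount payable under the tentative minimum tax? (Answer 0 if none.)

150602 kr

Regular tax:
  428000 kr × 8% = 34240 kr

Tentative minimum tax:
  Adjusted income: 428000 kr + 21000 kr + 16000 kr + 135000 kr + 126000 kr = 726000 kr
  Exemption: 97000 kr − 20% × (726000 kr − 448000 kr) = 97000 kr − 55600 kr = 41400 kr
  Base: 726000 kr − 41400 kr = 684600 kr
  684600 kr × 27% = 184842 kr

Excess of tentative minimum tax over regular tax: 184842 kr − 34240 kr = 150602 kr.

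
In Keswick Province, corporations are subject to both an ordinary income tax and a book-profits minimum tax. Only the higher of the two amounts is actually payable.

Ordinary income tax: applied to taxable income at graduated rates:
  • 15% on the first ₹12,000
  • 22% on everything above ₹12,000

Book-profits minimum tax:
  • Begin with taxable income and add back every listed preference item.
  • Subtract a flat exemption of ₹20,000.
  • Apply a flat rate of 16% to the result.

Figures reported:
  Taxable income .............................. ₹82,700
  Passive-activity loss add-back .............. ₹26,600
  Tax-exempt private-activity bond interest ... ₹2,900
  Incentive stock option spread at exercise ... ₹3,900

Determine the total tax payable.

Book-profits minimum tax:
  Adjusted income: ₹82,700 + ₹26,600 + ₹2,900 + ₹3,900 = ₹116,100
  Less exemption ₹20,000 → base ₹96,100
  ₹96,100 × 16% = ₹15,376

Ordinary income tax:
  ₹12,000 × 15% = ₹1,800
  ₹70,700 × 22% = ₹15,554
  → ₹17,354

₹17,354 > ₹15,376, so the ordinary income tax governs.

₹17,354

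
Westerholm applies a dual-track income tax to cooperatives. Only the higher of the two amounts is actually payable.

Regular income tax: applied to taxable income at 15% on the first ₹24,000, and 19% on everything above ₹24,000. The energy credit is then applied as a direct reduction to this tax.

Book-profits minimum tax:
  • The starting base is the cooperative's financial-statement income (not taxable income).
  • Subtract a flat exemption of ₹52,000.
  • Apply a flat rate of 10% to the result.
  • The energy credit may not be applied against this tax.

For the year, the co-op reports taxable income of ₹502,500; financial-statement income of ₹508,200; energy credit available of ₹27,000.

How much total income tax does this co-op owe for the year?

Book-profits minimum tax:
  Base (financial-statement income): ₹508,200
  Less exemption ₹52,000 → base ₹456,200
  ₹456,200 × 10% = ₹45,620

Regular income tax:
  ₹24,000 × 15% = ₹3,600
  ₹478,500 × 19% = ₹90,915
  → ₹94,515
  Less energy credit ₹27,000 → ₹67,515

₹67,515 > ₹45,620, so the regular income tax governs.

₹67,515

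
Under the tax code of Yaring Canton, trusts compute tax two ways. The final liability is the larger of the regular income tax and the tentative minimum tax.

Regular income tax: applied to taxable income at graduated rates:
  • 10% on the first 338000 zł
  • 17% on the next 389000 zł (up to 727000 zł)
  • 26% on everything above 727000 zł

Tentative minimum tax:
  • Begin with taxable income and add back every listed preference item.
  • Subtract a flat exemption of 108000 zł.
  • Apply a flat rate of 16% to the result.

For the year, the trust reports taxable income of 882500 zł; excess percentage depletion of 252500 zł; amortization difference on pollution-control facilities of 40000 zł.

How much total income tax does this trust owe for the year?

170720 zł

Tentative minimum tax:
  Adjusted income: 882500 zł + 252500 zł + 40000 zł = 1175000 zł
  Less exemption 108000 zł → base 1067000 zł
  1067000 zł × 16% = 170720 zł

Regular income tax:
  338000 zł × 10% = 33800 zł
  389000 zł × 17% = 66130 zł
  155500 zł × 26% = 40430 zł
  → 140360 zł

170720 zł > 140360 zł, so the tentative minimum tax is the binding amount.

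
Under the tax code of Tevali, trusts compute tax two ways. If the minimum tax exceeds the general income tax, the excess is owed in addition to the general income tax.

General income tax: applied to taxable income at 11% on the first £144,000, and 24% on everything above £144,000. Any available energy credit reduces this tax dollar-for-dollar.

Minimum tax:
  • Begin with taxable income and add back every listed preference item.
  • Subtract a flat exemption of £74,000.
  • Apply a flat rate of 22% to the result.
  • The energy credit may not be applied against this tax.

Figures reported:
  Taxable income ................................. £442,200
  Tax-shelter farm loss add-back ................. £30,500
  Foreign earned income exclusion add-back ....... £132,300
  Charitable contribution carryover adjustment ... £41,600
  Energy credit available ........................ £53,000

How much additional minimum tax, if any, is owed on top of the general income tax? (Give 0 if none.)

Minimum tax:
  Adjusted income: £442,200 + £30,500 + £132,300 + £41,600 = £646,600
  Less exemption £74,000 → base £572,600
  £572,600 × 22% = £125,972

General income tax:
  £144,000 × 11% = £15,840
  £298,200 × 24% = £71,568
  → £87,408
  Less energy credit £53,000 → £34,408

Excess of minimum tax over general income tax: £125,972 − £34,408 = £91,564.

£91,564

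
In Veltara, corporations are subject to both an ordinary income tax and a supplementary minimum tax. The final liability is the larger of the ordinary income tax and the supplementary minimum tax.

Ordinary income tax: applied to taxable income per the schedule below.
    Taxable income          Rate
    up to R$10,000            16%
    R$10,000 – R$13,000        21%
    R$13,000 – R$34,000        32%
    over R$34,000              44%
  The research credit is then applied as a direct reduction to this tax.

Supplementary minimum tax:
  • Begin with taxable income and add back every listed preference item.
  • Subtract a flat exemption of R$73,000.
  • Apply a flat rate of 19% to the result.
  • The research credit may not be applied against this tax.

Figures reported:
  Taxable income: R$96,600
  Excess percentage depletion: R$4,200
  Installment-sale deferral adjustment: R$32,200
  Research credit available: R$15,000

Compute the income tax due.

Supplementary minimum tax:
  Adjusted income: R$96,600 + R$4,200 + R$32,200 = R$133,000
  Less exemption R$73,000 → base R$60,000
  R$60,000 × 19% = R$11,400

Ordinary income tax:
  R$10,000 × 16% = R$1,600
  R$3,000 × 21% = R$630
  R$21,000 × 32% = R$6,720
  R$62,600 × 44% = R$27,544
  → R$36,494
  Less research credit R$15,000 → R$21,494

R$21,494 > R$11,400, so the ordinary income tax governs.

R$21,494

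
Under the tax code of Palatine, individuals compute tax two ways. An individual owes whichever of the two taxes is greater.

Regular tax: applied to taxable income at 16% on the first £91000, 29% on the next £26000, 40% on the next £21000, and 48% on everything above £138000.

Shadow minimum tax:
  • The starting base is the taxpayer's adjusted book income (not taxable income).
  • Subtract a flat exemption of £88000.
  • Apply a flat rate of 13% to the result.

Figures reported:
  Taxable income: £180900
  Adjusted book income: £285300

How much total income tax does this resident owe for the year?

Regular tax:
  £91000 × 16% = £14560
  £26000 × 29% = £7540
  £21000 × 40% = £8400
  £42900 × 48% = £20592
  → £51092

Shadow minimum tax:
  Base (adjusted book income): £285300
  Less exemption £88000 → base £197300
  £197300 × 13% = £25649

£51092 > £25649, so the regular tax governs.

£51092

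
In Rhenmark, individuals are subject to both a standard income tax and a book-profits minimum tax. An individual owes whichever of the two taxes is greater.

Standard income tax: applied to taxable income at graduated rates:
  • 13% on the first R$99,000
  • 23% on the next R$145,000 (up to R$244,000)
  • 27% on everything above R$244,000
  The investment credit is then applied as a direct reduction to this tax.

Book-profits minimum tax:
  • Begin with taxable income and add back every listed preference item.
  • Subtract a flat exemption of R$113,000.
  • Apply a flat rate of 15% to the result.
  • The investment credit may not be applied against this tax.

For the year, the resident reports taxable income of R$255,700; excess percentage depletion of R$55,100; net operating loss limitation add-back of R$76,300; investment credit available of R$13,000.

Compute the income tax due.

R$41,115

Book-profits minimum tax:
  Adjusted income: R$255,700 + R$55,100 + R$76,300 = R$387,100
  Less exemption R$113,000 → base R$274,100
  R$274,100 × 15% = R$41,115

Standard income tax:
  R$99,000 × 13% = R$12,870
  R$145,000 × 23% = R$33,350
  R$11,700 × 27% = R$3,159
  → R$49,379
  Less investment credit R$13,000 → R$36,379

R$41,115 > R$36,379, so the book-profits minimum tax is the binding amount.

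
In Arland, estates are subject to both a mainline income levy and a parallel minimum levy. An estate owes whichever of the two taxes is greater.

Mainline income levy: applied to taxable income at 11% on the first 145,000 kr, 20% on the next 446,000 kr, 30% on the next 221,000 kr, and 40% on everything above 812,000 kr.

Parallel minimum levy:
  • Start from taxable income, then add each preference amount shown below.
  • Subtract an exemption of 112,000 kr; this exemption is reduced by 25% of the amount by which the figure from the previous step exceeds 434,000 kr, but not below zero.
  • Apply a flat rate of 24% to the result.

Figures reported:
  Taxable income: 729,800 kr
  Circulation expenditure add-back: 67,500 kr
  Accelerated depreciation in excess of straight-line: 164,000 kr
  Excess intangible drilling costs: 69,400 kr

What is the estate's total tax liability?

247,368 kr

Parallel minimum levy:
  Adjusted income: 729,800 kr + 67,500 kr + 164,000 kr + 69,400 kr = 1,030,700 kr
  Exemption: 25% × (1,030,700 kr − 434,000 kr) = 149,175 kr ≥ 112,000 kr, so the exemption is fully phased out
  Base: 1,030,700 kr − 0 kr = 1,030,700 kr
  1,030,700 kr × 24% = 247,368 kr

Mainline income levy:
  145,000 kr × 11% = 15,950 kr
  446,000 kr × 20% = 89,200 kr
  138,800 kr × 30% = 41,640 kr
  → 146,790 kr

247,368 kr > 146,790 kr, so the parallel minimum levy is the binding amount.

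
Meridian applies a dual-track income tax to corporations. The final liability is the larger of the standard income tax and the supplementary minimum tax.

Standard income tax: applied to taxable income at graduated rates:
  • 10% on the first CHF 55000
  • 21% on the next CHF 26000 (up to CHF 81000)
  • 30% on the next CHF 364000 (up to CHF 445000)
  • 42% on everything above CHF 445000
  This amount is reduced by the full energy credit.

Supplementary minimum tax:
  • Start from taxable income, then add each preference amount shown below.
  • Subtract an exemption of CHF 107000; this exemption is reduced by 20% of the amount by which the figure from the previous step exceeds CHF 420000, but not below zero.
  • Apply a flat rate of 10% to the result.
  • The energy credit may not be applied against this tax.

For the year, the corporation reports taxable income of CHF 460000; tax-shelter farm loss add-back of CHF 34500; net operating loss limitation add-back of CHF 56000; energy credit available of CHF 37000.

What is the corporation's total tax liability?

CHF 89460

Supplementary minimum tax:
  Adjusted income: CHF 460000 + CHF 34500 + CHF 56000 = CHF 550500
  Exemption: CHF 107000 − 20% × (CHF 550500 − CHF 420000) = CHF 107000 − CHF 26100 = CHF 80900
  Base: CHF 550500 − CHF 80900 = CHF 469600
  CHF 469600 × 10% = CHF 46960

Standard income tax:
  CHF 55000 × 10% = CHF 5500
  CHF 26000 × 21% = CHF 5460
  CHF 364000 × 30% = CHF 109200
  CHF 15000 × 42% = CHF 6300
  → CHF 126460
  Less energy credit CHF 37000 → CHF 89460

CHF 89460 > CHF 46960, so the standard income tax governs.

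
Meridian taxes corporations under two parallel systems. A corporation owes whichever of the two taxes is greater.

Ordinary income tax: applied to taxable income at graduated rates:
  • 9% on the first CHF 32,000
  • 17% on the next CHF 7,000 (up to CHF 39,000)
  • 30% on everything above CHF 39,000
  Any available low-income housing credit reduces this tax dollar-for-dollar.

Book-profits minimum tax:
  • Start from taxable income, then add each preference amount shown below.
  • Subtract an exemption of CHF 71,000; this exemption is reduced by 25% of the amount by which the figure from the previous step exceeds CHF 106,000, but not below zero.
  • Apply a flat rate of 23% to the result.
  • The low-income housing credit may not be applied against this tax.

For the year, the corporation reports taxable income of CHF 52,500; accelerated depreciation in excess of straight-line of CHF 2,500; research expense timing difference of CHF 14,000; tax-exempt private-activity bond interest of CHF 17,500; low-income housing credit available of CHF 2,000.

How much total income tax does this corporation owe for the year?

CHF 6,120

Book-profits minimum tax:
  Adjusted income: CHF 52,500 + CHF 2,500 + CHF 14,000 + CHF 17,500 = CHF 86,500
  Exemption: CHF 86,500 ≤ CHF 106,000, so full CHF 71,000 applies
  Base: CHF 86,500 − CHF 71,000 = CHF 15,500
  CHF 15,500 × 23% = CHF 3,565

Ordinary income tax:
  CHF 32,000 × 9% = CHF 2,880
  CHF 7,000 × 17% = CHF 1,190
  CHF 13,500 × 30% = CHF 4,050
  → CHF 8,120
  Less low-income housing credit CHF 2,000 → CHF 6,120

CHF 6,120 > CHF 3,565, so the ordinary income tax governs.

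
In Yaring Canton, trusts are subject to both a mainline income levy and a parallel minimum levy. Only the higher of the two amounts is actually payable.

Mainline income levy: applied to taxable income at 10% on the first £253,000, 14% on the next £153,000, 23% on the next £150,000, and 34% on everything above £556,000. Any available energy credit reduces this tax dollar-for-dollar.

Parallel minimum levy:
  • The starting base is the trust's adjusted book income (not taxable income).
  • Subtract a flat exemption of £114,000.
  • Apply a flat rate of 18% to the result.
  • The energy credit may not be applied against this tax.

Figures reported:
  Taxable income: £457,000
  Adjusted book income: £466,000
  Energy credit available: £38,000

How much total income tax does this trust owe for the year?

£63,360

Mainline income levy:
  £253,000 × 10% = £25,300
  £153,000 × 14% = £21,420
  £51,000 × 23% = £11,730
  → £58,450
  Less energy credit £38,000 → £20,450

Parallel minimum levy:
  Base (adjusted book income): £466,000
  Less exemption £114,000 → base £352,000
  £352,000 × 18% = £63,360

£63,360 > £20,450, so the parallel minimum levy is the binding amount.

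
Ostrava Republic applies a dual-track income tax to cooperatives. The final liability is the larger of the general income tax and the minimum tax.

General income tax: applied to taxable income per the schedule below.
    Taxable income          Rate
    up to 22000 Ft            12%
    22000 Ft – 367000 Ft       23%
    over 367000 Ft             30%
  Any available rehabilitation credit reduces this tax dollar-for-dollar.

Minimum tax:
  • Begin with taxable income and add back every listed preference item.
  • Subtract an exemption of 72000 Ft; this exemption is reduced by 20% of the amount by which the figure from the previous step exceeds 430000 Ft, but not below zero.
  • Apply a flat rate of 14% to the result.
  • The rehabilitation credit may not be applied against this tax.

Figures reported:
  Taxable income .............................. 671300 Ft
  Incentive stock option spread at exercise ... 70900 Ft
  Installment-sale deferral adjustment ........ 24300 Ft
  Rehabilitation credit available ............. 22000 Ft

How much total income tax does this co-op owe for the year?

Minimum tax:
  Adjusted income: 671300 Ft + 70900 Ft + 24300 Ft = 766500 Ft
  Exemption: 72000 Ft − 20% × (766500 Ft − 430000 Ft) = 72000 Ft − 67300 Ft = 4700 Ft
  Base: 766500 Ft − 4700 Ft = 761800 Ft
  761800 Ft × 14% = 106652 Ft

General income tax:
  22000 Ft × 12% = 2640 Ft
  345000 Ft × 23% = 79350 Ft
  304300 Ft × 30% = 91290 Ft
  → 173280 Ft
  Less rehabilitation credit 22000 Ft → 151280 Ft

151280 Ft > 106652 Ft, so the general income tax governs.

151280 Ft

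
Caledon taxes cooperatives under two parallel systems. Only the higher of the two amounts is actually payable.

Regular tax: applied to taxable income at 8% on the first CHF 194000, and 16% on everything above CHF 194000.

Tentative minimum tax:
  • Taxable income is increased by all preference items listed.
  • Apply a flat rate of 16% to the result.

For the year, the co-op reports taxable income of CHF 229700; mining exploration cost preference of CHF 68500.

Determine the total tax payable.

Tentative minimum tax:
  Adjusted income: CHF 229700 + CHF 68500 = CHF 298200
  CHF 298200 × 16% = CHF 47712

Regular tax:
  CHF 194000 × 8% = CHF 15520
  CHF 35700 × 16% = CHF 5712
  → CHF 21232

CHF 47712 > CHF 21232, so the tentative minimum tax is the binding amount.

CHF 47712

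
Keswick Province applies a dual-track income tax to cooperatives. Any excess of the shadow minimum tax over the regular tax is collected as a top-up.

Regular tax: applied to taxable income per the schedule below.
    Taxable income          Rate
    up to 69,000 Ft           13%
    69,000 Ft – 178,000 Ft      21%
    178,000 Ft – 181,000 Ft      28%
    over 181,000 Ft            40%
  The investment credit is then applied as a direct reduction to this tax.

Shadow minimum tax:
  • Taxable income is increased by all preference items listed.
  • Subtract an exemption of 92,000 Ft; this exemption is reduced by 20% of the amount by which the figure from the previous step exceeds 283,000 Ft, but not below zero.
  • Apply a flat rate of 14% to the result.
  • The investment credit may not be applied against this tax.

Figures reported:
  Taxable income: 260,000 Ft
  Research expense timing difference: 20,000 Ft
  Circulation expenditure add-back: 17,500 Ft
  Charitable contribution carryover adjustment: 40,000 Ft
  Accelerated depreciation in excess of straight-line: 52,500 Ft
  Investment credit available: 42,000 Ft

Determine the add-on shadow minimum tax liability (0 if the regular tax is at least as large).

22,416 Ft

Shadow minimum tax:
  Adjusted income: 260,000 Ft + 20,000 Ft + 17,500 Ft + 40,000 Ft + 52,500 Ft = 390,000 Ft
  Exemption: 92,000 Ft − 20% × (390,000 Ft − 283,000 Ft) = 92,000 Ft − 21,400 Ft = 70,600 Ft
  Base: 390,000 Ft − 70,600 Ft = 319,400 Ft
  319,400 Ft × 14% = 44,716 Ft

Regular tax:
  69,000 Ft × 13% = 8,970 Ft
  109,000 Ft × 21% = 22,890 Ft
  3,000 Ft × 28% = 840 Ft
  79,000 Ft × 40% = 31,600 Ft
  → 64,300 Ft
  Less investment credit 42,000 Ft → 22,300 Ft

Excess of shadow minimum tax over regular tax: 44,716 Ft − 22,300 Ft = 22,416 Ft.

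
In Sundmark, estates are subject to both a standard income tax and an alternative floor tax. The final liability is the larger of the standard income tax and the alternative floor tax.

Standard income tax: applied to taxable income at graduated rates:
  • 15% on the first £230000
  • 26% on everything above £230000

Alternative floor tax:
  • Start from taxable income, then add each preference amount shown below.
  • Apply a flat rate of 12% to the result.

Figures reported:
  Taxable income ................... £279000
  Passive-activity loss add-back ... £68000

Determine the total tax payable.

£47240

Standard income tax:
  £230000 × 15% = £34500
  £49000 × 26% = £12740
  → £47240

Alternative floor tax:
  Adjusted income: £279000 + £68000 = £347000
  £347000 × 12% = £41640

£47240 > £41640, so the standard income tax governs.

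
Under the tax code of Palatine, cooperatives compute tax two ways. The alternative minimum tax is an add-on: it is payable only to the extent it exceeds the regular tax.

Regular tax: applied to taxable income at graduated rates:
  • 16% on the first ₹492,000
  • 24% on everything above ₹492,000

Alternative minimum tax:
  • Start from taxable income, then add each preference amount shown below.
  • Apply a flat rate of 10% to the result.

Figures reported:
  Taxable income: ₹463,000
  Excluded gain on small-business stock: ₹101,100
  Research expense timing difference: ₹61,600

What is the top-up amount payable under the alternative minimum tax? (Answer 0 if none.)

Regular tax:
  ₹463,000 × 16% = ₹74,080

Alternative minimum tax:
  Adjusted income: ₹463,000 + ₹101,100 + ₹61,600 = ₹625,700
  ₹625,700 × 10% = ₹62,570

₹62,570 ≤ ₹74,080, so no add-on is due.

₹0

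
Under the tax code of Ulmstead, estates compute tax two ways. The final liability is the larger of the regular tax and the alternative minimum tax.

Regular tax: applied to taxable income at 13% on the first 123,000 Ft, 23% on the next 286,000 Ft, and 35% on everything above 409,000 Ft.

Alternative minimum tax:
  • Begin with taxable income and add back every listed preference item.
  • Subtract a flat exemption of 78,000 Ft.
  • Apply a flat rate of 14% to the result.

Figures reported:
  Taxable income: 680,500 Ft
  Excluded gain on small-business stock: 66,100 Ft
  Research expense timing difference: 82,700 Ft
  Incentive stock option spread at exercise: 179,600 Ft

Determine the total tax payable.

Regular tax:
  123,000 Ft × 13% = 15,990 Ft
  286,000 Ft × 23% = 65,780 Ft
  271,500 Ft × 35% = 95,025 Ft
  → 176,795 Ft

Alternative minimum tax:
  Adjusted income: 680,500 Ft + 66,100 Ft + 82,700 Ft + 179,600 Ft = 1,008,900 Ft
  Less exemption 78,000 Ft → base 930,900 Ft
  930,900 Ft × 14% = 130,326 Ft

176,795 Ft > 130,326 Ft, so the regular tax governs.

176,795 Ft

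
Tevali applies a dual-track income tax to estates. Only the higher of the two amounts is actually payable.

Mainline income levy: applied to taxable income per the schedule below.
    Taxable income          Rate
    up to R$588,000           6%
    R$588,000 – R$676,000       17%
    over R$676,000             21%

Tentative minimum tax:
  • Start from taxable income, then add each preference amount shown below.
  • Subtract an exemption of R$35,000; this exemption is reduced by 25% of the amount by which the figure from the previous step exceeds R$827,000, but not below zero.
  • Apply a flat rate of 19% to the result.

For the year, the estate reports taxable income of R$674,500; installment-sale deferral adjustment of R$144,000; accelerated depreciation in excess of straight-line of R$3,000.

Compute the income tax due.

Mainline income levy:
  R$588,000 × 6% = R$35,280
  R$86,500 × 17% = R$14,705
  → R$49,985

Tentative minimum tax:
  Adjusted income: R$674,500 + R$144,000 + R$3,000 = R$821,500
  Exemption: R$821,500 ≤ R$827,000, so full R$35,000 applies
  Base: R$821,500 − R$35,000 = R$786,500
  R$786,500 × 19% = R$149,435

R$149,435 > R$49,985, so the tentative minimum tax is the binding amount.

R$149,435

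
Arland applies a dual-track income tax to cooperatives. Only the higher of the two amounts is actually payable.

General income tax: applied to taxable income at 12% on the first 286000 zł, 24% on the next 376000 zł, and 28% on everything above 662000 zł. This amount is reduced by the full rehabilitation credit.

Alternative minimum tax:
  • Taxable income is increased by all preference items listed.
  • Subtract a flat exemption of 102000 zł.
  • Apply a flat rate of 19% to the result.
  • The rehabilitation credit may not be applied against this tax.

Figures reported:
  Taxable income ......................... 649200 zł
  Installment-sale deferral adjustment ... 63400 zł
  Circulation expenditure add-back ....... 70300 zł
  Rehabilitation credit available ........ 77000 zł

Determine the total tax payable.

General income tax:
  286000 zł × 12% = 34320 zł
  363200 zł × 24% = 87168 zł
  → 121488 zł
  Less rehabilitation credit 77000 zł → 44488 zł

Alternative minimum tax:
  Adjusted income: 649200 zł + 63400 zł + 70300 zł = 782900 zł
  Less exemption 102000 zł → base 680900 zł
  680900 zł × 19% = 129371 zł

129371 zł > 44488 zł, so the alternative minimum tax is the binding amount.

129371 zł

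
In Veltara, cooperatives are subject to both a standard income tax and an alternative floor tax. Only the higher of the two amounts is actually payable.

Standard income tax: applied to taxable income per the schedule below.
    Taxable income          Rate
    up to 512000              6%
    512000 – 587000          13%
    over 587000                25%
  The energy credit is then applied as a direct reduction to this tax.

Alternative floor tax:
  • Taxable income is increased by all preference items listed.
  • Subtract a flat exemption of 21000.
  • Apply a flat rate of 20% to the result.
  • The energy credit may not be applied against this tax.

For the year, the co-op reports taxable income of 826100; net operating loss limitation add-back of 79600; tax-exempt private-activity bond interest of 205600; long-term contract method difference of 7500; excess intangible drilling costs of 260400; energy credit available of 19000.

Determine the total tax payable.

Alternative floor tax:
  Adjusted income: 826100 + 79600 + 205600 + 7500 + 260400 = 1379200
  Less exemption 21000 → base 1358200
  1358200 × 20% = 271640

Standard income tax:
  512000 × 6% = 30720
  75000 × 13% = 9750
  239100 × 25% = 59775
  → 100245
  Less energy credit 19000 → 81245

271640 > 81245, so the alternative floor tax is the binding amount.

271640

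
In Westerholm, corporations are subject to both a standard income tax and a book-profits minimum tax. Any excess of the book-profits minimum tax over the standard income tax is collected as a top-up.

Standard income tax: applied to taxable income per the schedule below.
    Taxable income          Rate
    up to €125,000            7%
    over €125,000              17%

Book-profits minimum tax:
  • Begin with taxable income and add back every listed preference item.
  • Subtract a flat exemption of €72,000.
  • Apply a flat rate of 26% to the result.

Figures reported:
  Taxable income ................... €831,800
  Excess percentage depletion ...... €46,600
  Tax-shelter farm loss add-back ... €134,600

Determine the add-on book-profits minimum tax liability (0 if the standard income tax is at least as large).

€115,754

Book-profits minimum tax:
  Adjusted income: €831,800 + €46,600 + €134,600 = €1,013,000
  Less exemption €72,000 → base €941,000
  €941,000 × 26% = €244,660

Standard income tax:
  €125,000 × 7% = €8,750
  €706,800 × 17% = €120,156
  → €128,906

Excess of book-profits minimum tax over standard income tax: €244,660 − €128,906 = €115,754.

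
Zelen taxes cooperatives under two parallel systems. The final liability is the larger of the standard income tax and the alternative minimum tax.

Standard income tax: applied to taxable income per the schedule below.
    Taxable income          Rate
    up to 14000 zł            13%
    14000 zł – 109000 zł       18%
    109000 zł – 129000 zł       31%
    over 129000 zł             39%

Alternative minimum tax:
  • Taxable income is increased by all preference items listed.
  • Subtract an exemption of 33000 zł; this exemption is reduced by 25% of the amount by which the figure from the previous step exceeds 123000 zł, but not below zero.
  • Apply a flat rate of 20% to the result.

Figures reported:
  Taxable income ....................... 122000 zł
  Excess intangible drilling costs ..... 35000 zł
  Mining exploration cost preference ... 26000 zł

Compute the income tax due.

33000 zł

Alternative minimum tax:
  Adjusted income: 122000 zł + 35000 zł + 26000 zł = 183000 zł
  Exemption: 33000 zł − 25% × (183000 zł − 123000 zł) = 33000 zł − 15000 zł = 18000 zł
  Base: 183000 zł − 18000 zł = 165000 zł
  165000 zł × 20% = 33000 zł

Standard income tax:
  14000 zł × 13% = 1820 zł
  95000 zł × 18% = 17100 zł
  13000 zł × 31% = 4030 zł
  → 22950 zł

33000 zł > 22950 zł, so the alternative minimum tax is the binding amount.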